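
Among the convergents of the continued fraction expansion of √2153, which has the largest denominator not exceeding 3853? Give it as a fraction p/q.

107649/2320

√2153 = [46; 2, 2, 92, …] (period length 3).
Convergents:
  p_0/q_0 = 46/1
  p_1/q_1 = 93/2
  p_2/q_2 = 232/5
  p_3/q_3 = 21437/462
  p_4/q_4 = 43106/929
  p_5/q_5 = 107649/2320
  p_6/q_6 = 9946814/214369
q_5 = 2320 ≤ 3853 < 214369 = q_6, so the answer is 107649/2320.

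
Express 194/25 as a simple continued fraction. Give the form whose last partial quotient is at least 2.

[7; 1, 3, 6]

194 = 7×25 + 19
25 = 1×19 + 6
19 = 3×6 + 1
6 = 6×1 + 0  (stop)
So 194/25 = [7; 1, 3, 6].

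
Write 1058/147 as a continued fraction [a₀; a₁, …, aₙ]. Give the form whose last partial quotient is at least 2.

1058 = 7·147 + 29
147 = 5·29 + 2
29 = 14·2 + 1
2 = 2·1 + 0  (stop)
So 1058/147 = [7; 5, 14, 2].

[7; 5, 14, 2]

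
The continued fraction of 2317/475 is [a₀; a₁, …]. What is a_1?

2317 = 4·475 + 417   →  a_0 = 4
475 = 1·417 + 58   →  a_1 = 1

1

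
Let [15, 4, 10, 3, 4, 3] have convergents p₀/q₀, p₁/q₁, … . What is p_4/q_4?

8369/549

Using pₖ = aₖpₖ₋₁ + pₖ₋₂, qₖ = aₖqₖ₋₁ + qₖ₋₂ (with p₋₁=1, p₋₂=0, q₋₁=0, q₋₂=1):
  k=0: a=15, p=15, q=1
  k=1: a=4, p=61, q=4
  k=2: a=10, p=625, q=41
  k=3: a=3, p=1936, q=127
  k=4: a=4, p=8369, q=549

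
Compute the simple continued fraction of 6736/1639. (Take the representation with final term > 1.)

6736 = 4*1639 + 180
1639 = 9*180 + 19
180 = 9*19 + 9
19 = 2*9 + 1
9 = 9*1 + 0  (stop)
So 6736/1639 = [4; 9, 9, 2, 9].

[4; 9, 9, 2, 9]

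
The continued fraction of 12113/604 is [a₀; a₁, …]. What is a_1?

18

12113 = 20·604 + 33   →  a_0 = 20
604 = 18·33 + 10   →  a_1 = 18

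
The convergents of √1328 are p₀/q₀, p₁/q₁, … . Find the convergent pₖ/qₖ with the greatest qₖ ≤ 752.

13447/369

√1328 = [36; 2, 3, 1, 3, 1, 3, 2, 72, …] (period length 8).
Convergents:
  p_0/q_0 = 36/1
  p_1/q_1 = 73/2
  p_2/q_2 = 255/7
  p_3/q_3 = 328/9
  p_4/q_4 = 1239/34
  p_5/q_5 = 1567/43
  p_6/q_6 = 5940/163
  p_7/q_7 = 13447/369
  p_8/q_8 = 974124/26731
q_7 = 369 ≤ 752 < 26731 = q_8, so the answer is 13447/369.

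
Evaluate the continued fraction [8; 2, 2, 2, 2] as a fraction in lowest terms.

244/29

Using pₖ = aₖpₖ₋₁ + pₖ₋₂ and qₖ = aₖqₖ₋₁ + qₖ₋₂:
  k=0: a=8, p=8, q=1
  k=1: a=2, p=17, q=2
  k=2: a=2, p=42, q=5
  k=3: a=2, p=101, q=12
  k=4: a=2, p=244, q=29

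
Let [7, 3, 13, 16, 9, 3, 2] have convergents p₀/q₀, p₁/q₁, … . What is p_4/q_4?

42683/5827

Using pₖ = aₖpₖ₋₁ + pₖ₋₂, qₖ = aₖqₖ₋₁ + qₖ₋₂ (with p₋₁=1, p₋₂=0, q₋₁=0, q₋₂=1):
  k=0: a=7, p=7, q=1
  k=1: a=3, p=22, q=3
  k=2: a=13, p=293, q=40
  k=3: a=16, p=4710, q=643
  k=4: a=9, p=42683, q=5827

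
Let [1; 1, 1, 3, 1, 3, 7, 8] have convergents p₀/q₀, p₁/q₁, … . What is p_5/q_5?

53/34

Using pₖ = aₖpₖ₋₁ + pₖ₋₂, qₖ = aₖqₖ₋₁ + qₖ₋₂ (with p₋₁=1, p₋₂=0, q₋₁=0, q₋₂=1):
  k=0: a=1, p=1, q=1
  k=1: a=1, p=2, q=1
  k=2: a=1, p=3, q=2
  k=3: a=3, p=11, q=7
  k=4: a=1, p=14, q=9
  k=5: a=3, p=53, q=34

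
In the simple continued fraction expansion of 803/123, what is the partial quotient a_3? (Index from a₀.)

8

803 = 6·123 + 65   →  a_0 = 6
123 = 1·65 + 58   →  a_1 = 1
65 = 1·58 + 7   →  a_2 = 1
58 = 8·7 + 2   →  a_3 = 8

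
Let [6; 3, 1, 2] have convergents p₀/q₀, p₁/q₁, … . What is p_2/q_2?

25/4

Using pₖ = aₖpₖ₋₁ + pₖ₋₂, qₖ = aₖqₖ₋₁ + qₖ₋₂ (with p₋₁=1, p₋₂=0, q₋₁=0, q₋₂=1):
  k=0: a=6, p=6, q=1
  k=1: a=3, p=19, q=3
  k=2: a=1, p=25, q=4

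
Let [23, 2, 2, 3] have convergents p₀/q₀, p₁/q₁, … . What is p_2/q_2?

117/5

Using pₖ = aₖpₖ₋₁ + pₖ₋₂, qₖ = aₖqₖ₋₁ + qₖ₋₂ (with p₋₁=1, p₋₂=0, q₋₁=0, q₋₂=1):
  k=0: a=23, p=23, q=1
  k=1: a=2, p=47, q=2
  k=2: a=2, p=117, q=5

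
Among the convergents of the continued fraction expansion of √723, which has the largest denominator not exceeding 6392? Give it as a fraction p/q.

117127/4356

√723 = [26; 1, 7, 1, 52, …] (period length 4).
Convergents:
  p_0/q_0 = 26/1
  p_1/q_1 = 27/1
  p_2/q_2 = 215/8
  p_3/q_3 = 242/9
  p_4/q_4 = 12799/476
  p_5/q_5 = 13041/485
  p_6/q_6 = 104086/3871
  p_7/q_7 = 117127/4356
  p_8/q_8 = 6194690/230383
q_7 = 4356 ≤ 6392 < 230383 = q_8, so the answer is 117127/4356.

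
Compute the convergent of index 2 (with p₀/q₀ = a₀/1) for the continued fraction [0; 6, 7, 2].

Using pₖ = aₖpₖ₋₁ + pₖ₋₂, qₖ = aₖqₖ₋₁ + qₖ₋₂ (with p₋₁=1, p₋₂=0, q₋₁=0, q₋₂=1):
  k=0: a=0, p=0, q=1
  k=1: a=6, p=1, q=6
  k=2: a=7, p=7, q=43

7/43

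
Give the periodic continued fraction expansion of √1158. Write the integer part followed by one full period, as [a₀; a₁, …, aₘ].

[34; 34, 68]

a₀ = ⌊√1158⌋ = 34.
With m₀=0, d₀=1 and mₖ₊₁ = dₖaₖ − mₖ, dₖ₊₁ = (n − mₖ₊₁²)/dₖ, aₖ₊₁ = ⌊(a₀+mₖ₊₁)/dₖ₊₁⌋:
  k=1: m=34, d=2, a=34
  k=2: m=34, d=1, a=68
d=1 and a=2a₀=68 at k=2, so the next step gives (m, d) = (34, 2) again — its k=1 value — and the period has length 2.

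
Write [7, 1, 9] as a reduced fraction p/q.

Fold from the inside: start with 9/1.
  1 + 1/9 = 10/9
  7 + 9/10 = 79/10

79/10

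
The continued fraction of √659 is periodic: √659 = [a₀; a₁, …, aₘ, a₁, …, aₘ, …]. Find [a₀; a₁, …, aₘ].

a₀ = ⌊√659⌋ = 25.
With m₀=0, d₀=1 and mₖ₊₁ = dₖaₖ − mₖ, dₖ₊₁ = (n − mₖ₊₁²)/dₖ, aₖ₊₁ = ⌊(a₀+mₖ₊₁)/dₖ₊₁⌋:
  k=1: m=25, d=34, a=1
  k=2: m=9, d=17, a=2
  k=3: m=25, d=2, a=25
  k=4: m=25, d=17, a=2
  k=5: m=9, d=34, a=1
  k=6: m=25, d=1, a=50
d=1 and a=2a₀=50 at k=6, so the next step gives (m, d) = (25, 34) again — its k=1 value — and the period has length 6.

[25; 1, 2, 25, 2, 1, 50]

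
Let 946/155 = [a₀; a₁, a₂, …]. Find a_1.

946 = 6·155 + 16   →  a_0 = 6
155 = 9·16 + 11   →  a_1 = 9

9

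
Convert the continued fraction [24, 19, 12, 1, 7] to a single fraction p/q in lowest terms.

Using pₖ = aₖpₖ₋₁ + pₖ₋₂ and qₖ = aₖqₖ₋₁ + qₖ₋₂:
  k=0: a=24, p=24, q=1
  k=1: a=19, p=457, q=19
  k=2: a=12, p=5508, q=229
  k=3: a=1, p=5965, q=248
  k=4: a=7, p=47263, q=1965

47263/1965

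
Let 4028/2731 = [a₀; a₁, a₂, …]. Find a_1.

2

4028 = 1·2731 + 1297   →  a_0 = 1
2731 = 2·1297 + 137   →  a_1 = 2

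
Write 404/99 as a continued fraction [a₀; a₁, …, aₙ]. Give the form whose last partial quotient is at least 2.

[4; 12, 2, 1, 2]

404 = 4×99 + 8
99 = 12×8 + 3
8 = 2×3 + 2
3 = 1×2 + 1
2 = 2×1 + 0  (stop)
So 404/99 = [4; 12, 2, 1, 2].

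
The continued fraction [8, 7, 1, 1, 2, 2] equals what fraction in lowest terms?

Fold from the inside: start with 2/1.
  2 + 1/2 = 5/2
  1 + 2/5 = 7/5
  1 + 5/7 = 12/7
  7 + 7/12 = 91/12
  8 + 12/91 = 740/91

740/91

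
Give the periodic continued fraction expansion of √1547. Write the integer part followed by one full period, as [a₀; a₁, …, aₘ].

[39; 3, 78]

a₀ = ⌊√1547⌋ = 39.
With m₀=0, d₀=1 and mₖ₊₁ = dₖaₖ − mₖ, dₖ₊₁ = (n − mₖ₊₁²)/dₖ, aₖ₊₁ = ⌊(a₀+mₖ₊₁)/dₖ₊₁⌋:
  k=1: m=39, d=26, a=3
  k=2: m=39, d=1, a=78
d=1 and a=2a₀=78 at k=2, so the next step gives (m, d) = (39, 26) again — its k=1 value — and the period has length 2.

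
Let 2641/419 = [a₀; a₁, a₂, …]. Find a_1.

3

2641 = 6·419 + 127   →  a_0 = 6
419 = 3·127 + 38   →  a_1 = 3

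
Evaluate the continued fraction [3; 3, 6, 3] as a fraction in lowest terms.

Using pₖ = aₖpₖ₋₁ + pₖ₋₂ and qₖ = aₖqₖ₋₁ + qₖ₋₂:
  k=0: a=3, p=3, q=1
  k=1: a=3, p=10, q=3
  k=2: a=6, p=63, q=19
  k=3: a=3, p=199, q=60

199/60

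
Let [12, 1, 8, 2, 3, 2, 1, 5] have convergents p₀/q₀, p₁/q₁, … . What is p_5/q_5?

1947/151

Using pₖ = aₖpₖ₋₁ + pₖ₋₂, qₖ = aₖqₖ₋₁ + qₖ₋₂ (with p₋₁=1, p₋₂=0, q₋₁=0, q₋₂=1):
  k=0: a=12, p=12, q=1
  k=1: a=1, p=13, q=1
  k=2: a=8, p=116, q=9
  k=3: a=2, p=245, q=19
  k=4: a=3, p=851, q=66
  k=5: a=2, p=1947, q=151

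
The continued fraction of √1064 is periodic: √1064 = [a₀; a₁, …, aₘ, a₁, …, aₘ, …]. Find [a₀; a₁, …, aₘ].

[32; 1, 1, 1, 1, 1, 1, 1, 64]

a₀ = ⌊√1064⌋ = 32.
With m₀=0, d₀=1 and mₖ₊₁ = dₖaₖ − mₖ, dₖ₊₁ = (n − mₖ₊₁²)/dₖ, aₖ₊₁ = ⌊(a₀+mₖ₊₁)/dₖ₊₁⌋:
  k=1: m=32, d=40, a=1
  k=2: m=8, d=25, a=1
  k=3: m=17, d=31, a=1
  k=4: m=14, d=28, a=1
  k=5: m=14, d=31, a=1
  k=6: m=17, d=25, a=1
  k=7: m=8, d=40, a=1
  k=8: m=32, d=1, a=64
d=1 and a=2a₀=64 at k=8, so the next step gives (m, d) = (32, 40) again — its k=1 value — and the period has length 8.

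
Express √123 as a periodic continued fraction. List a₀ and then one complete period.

[11; 11, 22]

a₀ = ⌊√123⌋ = 11.
With m₀=0, d₀=1 and mₖ₊₁ = dₖaₖ − mₖ, dₖ₊₁ = (n − mₖ₊₁²)/dₖ, aₖ₊₁ = ⌊(a₀+mₖ₊₁)/dₖ₊₁⌋:
  k=1: m=11, d=2, a=11
  k=2: m=11, d=1, a=22
d=1 and a=2a₀=22 at k=2, so the next step gives (m, d) = (11, 2) again — its k=1 value — and the period has length 2.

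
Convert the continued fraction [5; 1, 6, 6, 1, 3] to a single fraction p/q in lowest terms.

1131/193

Using pₖ = aₖpₖ₋₁ + pₖ₋₂ and qₖ = aₖqₖ₋₁ + qₖ₋₂:
  k=0: a=5, p=5, q=1
  k=1: a=1, p=6, q=1
  k=2: a=6, p=41, q=7
  k=3: a=6, p=252, q=43
  k=4: a=1, p=293, q=50
  k=5: a=3, p=1131, q=193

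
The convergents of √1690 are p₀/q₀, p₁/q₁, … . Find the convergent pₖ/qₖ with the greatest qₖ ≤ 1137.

√1690 = [41; 9, 8, 9, 82, …] (period length 4).
Convergents:
  p_0/q_0 = 41/1
  p_1/q_1 = 370/9
  p_2/q_2 = 3001/73
  p_3/q_3 = 27379/666
  p_4/q_4 = 2248079/54685
q_3 = 666 ≤ 1137 < 54685 = q_4, so the answer is 27379/666.

27379/666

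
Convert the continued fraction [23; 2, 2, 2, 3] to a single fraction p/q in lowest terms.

Fold from the inside: start with 3/1.
  2 + 1/3 = 7/3
  2 + 3/7 = 17/7
  2 + 7/17 = 41/17
  23 + 17/41 = 960/41

960/41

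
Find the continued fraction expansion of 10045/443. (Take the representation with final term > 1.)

10045 = 22×443 + 299
443 = 1×299 + 144
299 = 2×144 + 11
144 = 13×11 + 1
11 = 11×1 + 0  (stop)
So 10045/443 = [22; 1, 2, 13, 11].

[22; 1, 2, 13, 11]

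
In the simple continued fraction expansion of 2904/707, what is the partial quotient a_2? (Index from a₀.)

2904 = 4·707 + 76   →  a_0 = 4
707 = 9·76 + 23   →  a_1 = 9
76 = 3·23 + 7   →  a_2 = 3

3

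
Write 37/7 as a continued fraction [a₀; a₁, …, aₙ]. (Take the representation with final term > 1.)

[5; 3, 2]

37 = 5×7 + 2
7 = 3×2 + 1
2 = 2×1 + 0  (stop)
So 37/7 = [5; 3, 2].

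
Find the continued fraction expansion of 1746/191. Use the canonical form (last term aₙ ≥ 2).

1746 = 9×191 + 27
191 = 7×27 + 2
27 = 13×2 + 1
2 = 2×1 + 0  (stop)
So 1746/191 = [9; 7, 13, 2].

[9; 7, 13, 2]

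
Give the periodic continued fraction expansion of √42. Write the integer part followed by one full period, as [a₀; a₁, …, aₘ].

[6; 2, 12]

a₀ = ⌊√42⌋ = 6.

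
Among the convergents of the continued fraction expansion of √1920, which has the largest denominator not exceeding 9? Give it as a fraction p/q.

219/5

√1920 = [43; 1, 4, 2, 21, 2, 4, 1, 86, …] (period length 8).
Convergents:
  p_0/q_0 = 43/1
  p_1/q_1 = 44/1
  p_2/q_2 = 219/5
  p_3/q_3 = 482/11
q_2 = 5 ≤ 9 < 11 = q_3, so the answer is 219/5.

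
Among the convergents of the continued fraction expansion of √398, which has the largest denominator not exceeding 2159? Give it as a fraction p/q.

√398 = [19; 1, 18, 1, 38, …] (period length 4).
Convergents:
  p_0/q_0 = 19/1
  p_1/q_1 = 20/1
  p_2/q_2 = 379/19
  p_3/q_3 = 399/20
  p_4/q_4 = 15541/779
  p_5/q_5 = 15940/799
  p_6/q_6 = 302461/15161
q_5 = 799 ≤ 2159 < 15161 = q_6, so the answer is 15940/799.

15940/799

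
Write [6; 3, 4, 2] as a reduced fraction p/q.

Using pₖ = aₖpₖ₋₁ + pₖ₋₂ and qₖ = aₖqₖ₋₁ + qₖ₋₂:
  k=0: a=6, p=6, q=1
  k=1: a=3, p=19, q=3
  k=2: a=4, p=82, q=13
  k=3: a=2, p=183, q=29

183/29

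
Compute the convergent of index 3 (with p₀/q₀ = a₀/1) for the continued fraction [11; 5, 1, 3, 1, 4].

257/23

Using pₖ = aₖpₖ₋₁ + pₖ₋₂, qₖ = aₖqₖ₋₁ + qₖ₋₂ (with p₋₁=1, p₋₂=0, q₋₁=0, q₋₂=1):
  k=0: a=11, p=11, q=1
  k=1: a=5, p=56, q=5
  k=2: a=1, p=67, q=6
  k=3: a=3, p=257, q=23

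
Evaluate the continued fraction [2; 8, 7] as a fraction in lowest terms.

121/57

Fold from the inside: start with 7/1.
  8 + 1/7 = 57/7
  2 + 7/57 = 121/57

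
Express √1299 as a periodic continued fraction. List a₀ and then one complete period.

a₀ = ⌊√1299⌋ = 36.
With m₀=0, d₀=1 and mₖ₊₁ = dₖaₖ − mₖ, dₖ₊₁ = (n − mₖ₊₁²)/dₖ, aₖ₊₁ = ⌊(a₀+mₖ₊₁)/dₖ₊₁⌋:
  k=1: m=36, d=3, a=24
  k=2: m=36, d=1, a=72
d=1 and a=2a₀=72 at k=2, so the next step gives (m, d) = (36, 3) again — its k=1 value — and the period has length 2.

[36; 24, 72]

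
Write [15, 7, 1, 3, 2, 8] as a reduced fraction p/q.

Fold from the inside: start with 8/1.
  2 + 1/8 = 17/8
  3 + 8/17 = 59/17
  1 + 17/59 = 76/59
  7 + 59/76 = 591/76
  15 + 76/591 = 8941/591

8941/591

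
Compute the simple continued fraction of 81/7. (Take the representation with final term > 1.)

[11; 1, 1, 3]

81 = 11·7 + 4
7 = 1·4 + 3
4 = 1·3 + 1
3 = 3·1 + 0  (stop)
So 81/7 = [11; 1, 1, 3].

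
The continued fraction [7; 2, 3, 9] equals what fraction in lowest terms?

Fold from the inside: start with 9/1.
  3 + 1/9 = 28/9
  2 + 9/28 = 65/28
  7 + 28/65 = 483/65

483/65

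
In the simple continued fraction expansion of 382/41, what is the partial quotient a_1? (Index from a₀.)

3

382 = 9·41 + 13   →  a_0 = 9
41 = 3·13 + 2   →  a_1 = 3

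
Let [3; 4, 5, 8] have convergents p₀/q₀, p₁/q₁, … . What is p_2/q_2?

Using pₖ = aₖpₖ₋₁ + pₖ₋₂, qₖ = aₖqₖ₋₁ + qₖ₋₂ (with p₋₁=1, p₋₂=0, q₋₁=0, q₋₂=1):
  k=0: a=3, p=3, q=1
  k=1: a=4, p=13, q=4
  k=2: a=5, p=68, q=21

68/21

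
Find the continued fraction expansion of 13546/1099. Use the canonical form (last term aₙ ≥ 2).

[12; 3, 14, 3, 8]

13546 = 12×1099 + 358
1099 = 3×358 + 25
358 = 14×25 + 8
25 = 3×8 + 1
8 = 8×1 + 0  (stop)
So 13546/1099 = [12; 3, 14, 3, 8].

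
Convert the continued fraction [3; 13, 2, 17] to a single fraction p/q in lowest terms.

Using pₖ = aₖpₖ₋₁ + pₖ₋₂ and qₖ = aₖqₖ₋₁ + qₖ₋₂:
  k=0: a=3, p=3, q=1
  k=1: a=13, p=40, q=13
  k=2: a=2, p=83, q=27
  k=3: a=17, p=1451, q=472

1451/472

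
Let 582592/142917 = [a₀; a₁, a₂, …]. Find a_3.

582592 = 4·142917 + 10924   →  a_0 = 4
142917 = 13·10924 + 905   →  a_1 = 13
10924 = 12·905 + 64   →  a_2 = 12
905 = 14·64 + 9   →  a_3 = 14

14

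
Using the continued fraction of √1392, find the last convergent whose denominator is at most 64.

1567/42

√1392 = [37; 3, 4, 3, 74, …] (period length 4).
Convergents:
  p_0/q_0 = 37/1
  p_1/q_1 = 112/3
  p_2/q_2 = 485/13
  p_3/q_3 = 1567/42
  p_4/q_4 = 116443/3121
q_3 = 42 ≤ 64 < 3121 = q_4, so the answer is 1567/42.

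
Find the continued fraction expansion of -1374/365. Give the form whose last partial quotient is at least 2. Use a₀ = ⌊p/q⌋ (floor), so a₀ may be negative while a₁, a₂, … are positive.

-1374 = -4*365 + 86
365 = 4*86 + 21
86 = 4*21 + 2
21 = 10*2 + 1
2 = 2*1 + 0  (stop)
So -1374/365 = [-4; 4, 4, 10, 2].

[-4; 4, 4, 10, 2]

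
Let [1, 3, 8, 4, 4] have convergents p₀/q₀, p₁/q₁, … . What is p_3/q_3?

136/103

Using pₖ = aₖpₖ₋₁ + pₖ₋₂, qₖ = aₖqₖ₋₁ + qₖ₋₂ (with p₋₁=1, p₋₂=0, q₋₁=0, q₋₂=1):
  k=0: a=1, p=1, q=1
  k=1: a=3, p=4, q=3
  k=2: a=8, p=33, q=25
  k=3: a=4, p=136, q=103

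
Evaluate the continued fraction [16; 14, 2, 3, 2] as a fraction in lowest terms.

3712/231

Fold from the inside: start with 2/1.
  3 + 1/2 = 7/2
  2 + 2/7 = 16/7
  14 + 7/16 = 231/16
  16 + 16/231 = 3712/231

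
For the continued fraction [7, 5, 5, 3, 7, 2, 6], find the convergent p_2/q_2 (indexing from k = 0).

Using pₖ = aₖpₖ₋₁ + pₖ₋₂, qₖ = aₖqₖ₋₁ + qₖ₋₂ (with p₋₁=1, p₋₂=0, q₋₁=0, q₋₂=1):
  k=0: a=7, p=7, q=1
  k=1: a=5, p=36, q=5
  k=2: a=5, p=187, q=26

187/26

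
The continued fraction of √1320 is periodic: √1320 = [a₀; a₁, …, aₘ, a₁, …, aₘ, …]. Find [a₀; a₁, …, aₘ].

a₀ = ⌊√1320⌋ = 36.

[36; 3, 72]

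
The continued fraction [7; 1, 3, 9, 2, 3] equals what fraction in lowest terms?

Fold from the inside: start with 3/1.
  2 + 1/3 = 7/3
  9 + 3/7 = 66/7
  3 + 7/66 = 205/66
  1 + 66/205 = 271/205
  7 + 205/271 = 2102/271

2102/271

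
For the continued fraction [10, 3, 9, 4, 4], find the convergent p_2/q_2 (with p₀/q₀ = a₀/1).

289/28

Using pₖ = aₖpₖ₋₁ + pₖ₋₂, qₖ = aₖqₖ₋₁ + qₖ₋₂ (with p₋₁=1, p₋₂=0, q₋₁=0, q₋₂=1):
  k=0: a=10, p=10, q=1
  k=1: a=3, p=31, q=3
  k=2: a=9, p=289, q=28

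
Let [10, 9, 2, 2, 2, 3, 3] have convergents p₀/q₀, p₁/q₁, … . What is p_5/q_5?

Using pₖ = aₖpₖ₋₁ + pₖ₋₂, qₖ = aₖqₖ₋₁ + qₖ₋₂ (with p₋₁=1, p₋₂=0, q₋₁=0, q₋₂=1):
  k=0: a=10, p=10, q=1
  k=1: a=9, p=91, q=9
  k=2: a=2, p=192, q=19
  k=3: a=2, p=475, q=47
  k=4: a=2, p=1142, q=113
  k=5: a=3, p=3901, q=386

3901/386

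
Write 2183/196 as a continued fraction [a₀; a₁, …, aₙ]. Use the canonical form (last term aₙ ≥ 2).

[11; 7, 3, 1, 6]

2183 = 11×196 + 27
196 = 7×27 + 7
27 = 3×7 + 6
7 = 1×6 + 1
6 = 6×1 + 0  (stop)
So 2183/196 = [11; 7, 3, 1, 6].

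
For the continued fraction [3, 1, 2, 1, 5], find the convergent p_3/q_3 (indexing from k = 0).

15/4

Using pₖ = aₖpₖ₋₁ + pₖ₋₂, qₖ = aₖqₖ₋₁ + qₖ₋₂ (with p₋₁=1, p₋₂=0, q₋₁=0, q₋₂=1):
  k=0: a=3, p=3, q=1
  k=1: a=1, p=4, q=1
  k=2: a=2, p=11, q=3
  k=3: a=1, p=15, q=4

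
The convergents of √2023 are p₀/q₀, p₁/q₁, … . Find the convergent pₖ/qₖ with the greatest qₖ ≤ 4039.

180091/4004

√2023 = [44; 1, 43, 1, 88, …] (period length 4).
Convergents:
  p_0/q_0 = 44/1
  p_1/q_1 = 45/1
  p_2/q_2 = 1979/44
  p_3/q_3 = 2024/45
  p_4/q_4 = 180091/4004
  p_5/q_5 = 182115/4049
q_4 = 4004 ≤ 4039 < 4049 = q_5, so the answer is 180091/4004.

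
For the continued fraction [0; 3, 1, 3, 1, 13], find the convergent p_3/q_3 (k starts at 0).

4/15

Using pₖ = aₖpₖ₋₁ + pₖ₋₂, qₖ = aₖqₖ₋₁ + qₖ₋₂ (with p₋₁=1, p₋₂=0, q₋₁=0, q₋₂=1):
  k=0: a=0, p=0, q=1
  k=1: a=3, p=1, q=3
  k=2: a=1, p=1, q=4
  k=3: a=3, p=4, q=15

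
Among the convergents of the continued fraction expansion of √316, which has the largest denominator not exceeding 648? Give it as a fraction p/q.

√316 = [17; 1, 3, 2, 8, 2, 3, 1, 34, …] (period length 8).
Convergents:
  p_0/q_0 = 17/1
  p_1/q_1 = 18/1
  p_2/q_2 = 71/4
  p_3/q_3 = 160/9
  p_4/q_4 = 1351/76
  p_5/q_5 = 2862/161
  p_6/q_6 = 9937/559
  p_7/q_7 = 12799/720
q_6 = 559 ≤ 648 < 720 = q_7, so the answer is 9937/559.

9937/559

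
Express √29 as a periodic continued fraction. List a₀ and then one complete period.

[5; 2, 1, 1, 2, 10]

a₀ = ⌊√29⌋ = 5.
With m₀=0, d₀=1 and mₖ₊₁ = dₖaₖ − mₖ, dₖ₊₁ = (n − mₖ₊₁²)/dₖ, aₖ₊₁ = ⌊(a₀+mₖ₊₁)/dₖ₊₁⌋:
  k=1: m=5, d=4, a=2
  k=2: m=3, d=5, a=1
  k=3: m=2, d=5, a=1
  k=4: m=3, d=4, a=2
  k=5: m=5, d=1, a=10
d=1 and a=2a₀=10 at k=5, so the next step gives (m, d) = (5, 4) again — its k=1 value — and the period has length 5.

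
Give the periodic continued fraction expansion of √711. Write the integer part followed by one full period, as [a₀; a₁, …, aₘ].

[26; 1, 1, 1, 52]

a₀ = ⌊√711⌋ = 26.
With m₀=0, d₀=1 and mₖ₊₁ = dₖaₖ − mₖ, dₖ₊₁ = (n − mₖ₊₁²)/dₖ, aₖ₊₁ = ⌊(a₀+mₖ₊₁)/dₖ₊₁⌋:
  k=1: m=26, d=35, a=1
  k=2: m=9, d=18, a=1
  k=3: m=9, d=35, a=1
  k=4: m=26, d=1, a=52
d=1 and a=2a₀=52 at k=4, so the next step gives (m, d) = (26, 35) again — its k=1 value — and the period has length 4.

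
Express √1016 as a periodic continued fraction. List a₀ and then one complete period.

a₀ = ⌊√1016⌋ = 31.
With m₀=0, d₀=1 and mₖ₊₁ = dₖaₖ − mₖ, dₖ₊₁ = (n − mₖ₊₁²)/dₖ, aₖ₊₁ = ⌊(a₀+mₖ₊₁)/dₖ₊₁⌋:
  k=1: m=31, d=55, a=1
  k=2: m=24, d=8, a=6
  k=3: m=24, d=55, a=1
  k=4: m=31, d=1, a=62
d=1 and a=2a₀=62 at k=4, so the next step gives (m, d) = (31, 55) again — its k=1 value — and the period has length 4.

[31; 1, 6, 1, 62]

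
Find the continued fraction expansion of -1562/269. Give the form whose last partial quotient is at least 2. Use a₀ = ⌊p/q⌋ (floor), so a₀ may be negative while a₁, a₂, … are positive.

-1562 = -6*269 + 52
269 = 5*52 + 9
52 = 5*9 + 7
9 = 1*7 + 2
7 = 3*2 + 1
2 = 2*1 + 0  (stop)
So -1562/269 = [-6; 5, 5, 1, 3, 2].

[-6; 5, 5, 1, 3, 2]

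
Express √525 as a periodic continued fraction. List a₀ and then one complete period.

[22; 1, 10, 2, 10, 1, 44]

a₀ = ⌊√525⌋ = 22.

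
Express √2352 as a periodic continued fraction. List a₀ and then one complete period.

a₀ = ⌊√2352⌋ = 48.

[48; 2, 96]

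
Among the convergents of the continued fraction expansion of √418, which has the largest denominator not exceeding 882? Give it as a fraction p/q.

15068/737

√418 = [20; 2, 4, 20, 4, 2, 40, …] (period length 6).
Convergents:
  p_0/q_0 = 20/1
  p_1/q_1 = 41/2
  p_2/q_2 = 184/9
  p_3/q_3 = 3721/182
  p_4/q_4 = 15068/737
  p_5/q_5 = 33857/1656
q_4 = 737 ≤ 882 < 1656 = q_5, so the answer is 15068/737.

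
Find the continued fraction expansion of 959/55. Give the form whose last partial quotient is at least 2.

959 = 17*55 + 24
55 = 2*24 + 7
24 = 3*7 + 3
7 = 2*3 + 1
3 = 3*1 + 0  (stop)
So 959/55 = [17; 2, 3, 2, 3].

[17; 2, 3, 2, 3]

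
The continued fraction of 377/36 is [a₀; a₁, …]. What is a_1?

2

377 = 10·36 + 17   →  a_0 = 10
36 = 2·17 + 2   →  a_1 = 2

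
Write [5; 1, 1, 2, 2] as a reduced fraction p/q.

Using pₖ = aₖpₖ₋₁ + pₖ₋₂ and qₖ = aₖqₖ₋₁ + qₖ₋₂:
  k=0: a=5, p=5, q=1
  k=1: a=1, p=6, q=1
  k=2: a=1, p=11, q=2
  k=3: a=2, p=28, q=5
  k=4: a=2, p=67, q=12

67/12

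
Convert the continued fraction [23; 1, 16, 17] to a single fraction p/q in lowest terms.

6943/290

Fold from the inside: start with 17/1.
  16 + 1/17 = 273/17
  1 + 17/273 = 290/273
  23 + 273/290 = 6943/290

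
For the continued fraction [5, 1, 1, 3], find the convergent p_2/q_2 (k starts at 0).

11/2

Using pₖ = aₖpₖ₋₁ + pₖ₋₂, qₖ = aₖqₖ₋₁ + qₖ₋₂ (with p₋₁=1, p₋₂=0, q₋₁=0, q₋₂=1):
  k=0: a=5, p=5, q=1
  k=1: a=1, p=6, q=1
  k=2: a=1, p=11, q=2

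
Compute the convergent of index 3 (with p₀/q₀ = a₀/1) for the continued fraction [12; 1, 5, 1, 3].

90/7

Using pₖ = aₖpₖ₋₁ + pₖ₋₂, qₖ = aₖqₖ₋₁ + qₖ₋₂ (with p₋₁=1, p₋₂=0, q₋₁=0, q₋₂=1):
  k=0: a=12, p=12, q=1
  k=1: a=1, p=13, q=1
  k=2: a=5, p=77, q=6
  k=3: a=1, p=90, q=7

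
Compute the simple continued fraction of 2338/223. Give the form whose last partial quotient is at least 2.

[10; 2, 15, 2, 3]

2338 = 10×223 + 108
223 = 2×108 + 7
108 = 15×7 + 3
7 = 2×3 + 1
3 = 3×1 + 0  (stop)
So 2338/223 = [10; 2, 15, 2, 3].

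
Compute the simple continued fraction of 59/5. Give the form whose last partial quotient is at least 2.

[11; 1, 4]

59 = 11×5 + 4
5 = 1×4 + 1
4 = 4×1 + 0  (stop)
So 59/5 = [11; 1, 4].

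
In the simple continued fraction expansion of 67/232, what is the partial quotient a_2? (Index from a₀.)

2

67 = 0·232 + 67   →  a_0 = 0
232 = 3·67 + 31   →  a_1 = 3
67 = 2·31 + 5   →  a_2 = 2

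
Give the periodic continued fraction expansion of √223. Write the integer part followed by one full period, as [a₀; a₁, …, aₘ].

a₀ = ⌊√223⌋ = 14.
With m₀=0, d₀=1 and mₖ₊₁ = dₖaₖ − mₖ, dₖ₊₁ = (n − mₖ₊₁²)/dₖ, aₖ₊₁ = ⌊(a₀+mₖ₊₁)/dₖ₊₁⌋:
  k=1: m=14, d=27, a=1
  k=2: m=13, d=2, a=13
  k=3: m=13, d=27, a=1
  k=4: m=14, d=1, a=28
d=1 and a=2a₀=28 at k=4, so the next step gives (m, d) = (14, 27) again — its k=1 value — and the period has length 4.

[14; 1, 13, 1, 28]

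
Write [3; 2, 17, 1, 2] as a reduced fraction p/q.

Fold from the inside: start with 2/1.
  1 + 1/2 = 3/2
  17 + 2/3 = 53/3
  2 + 3/53 = 109/53
  3 + 53/109 = 380/109

380/109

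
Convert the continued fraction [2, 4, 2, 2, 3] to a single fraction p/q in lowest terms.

167/75

Fold from the inside: start with 3/1.
  2 + 1/3 = 7/3
  2 + 3/7 = 17/7
  4 + 7/17 = 75/17
  2 + 17/75 = 167/75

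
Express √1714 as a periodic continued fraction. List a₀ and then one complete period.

a₀ = ⌊√1714⌋ = 41.
With m₀=0, d₀=1 and mₖ₊₁ = dₖaₖ − mₖ, dₖ₊₁ = (n − mₖ₊₁²)/dₖ, aₖ₊₁ = ⌊(a₀+mₖ₊₁)/dₖ₊₁⌋:
  k=1: m=41, d=33, a=2
  k=2: m=25, d=33, a=2
  k=3: m=41, d=1, a=82
d=1 and a=2a₀=82 at k=3, so the next step gives (m, d) = (41, 33) again — its k=1 value — and the period has length 3.

[41; 2, 2, 82]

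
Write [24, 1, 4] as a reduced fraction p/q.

124/5

Fold from the inside: start with 4/1.
  1 + 1/4 = 5/4
  24 + 4/5 = 124/5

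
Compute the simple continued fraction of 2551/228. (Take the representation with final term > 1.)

[11; 5, 3, 3, 4]

2551 = 11×228 + 43
228 = 5×43 + 13
43 = 3×13 + 4
13 = 3×4 + 1
4 = 4×1 + 0  (stop)
So 2551/228 = [11; 5, 3, 3, 4].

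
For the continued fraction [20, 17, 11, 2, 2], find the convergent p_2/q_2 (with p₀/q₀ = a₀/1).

3771/188

Using pₖ = aₖpₖ₋₁ + pₖ₋₂, qₖ = aₖqₖ₋₁ + qₖ₋₂ (with p₋₁=1, p₋₂=0, q₋₁=0, q₋₂=1):
  k=0: a=20, p=20, q=1
  k=1: a=17, p=341, q=17
  k=2: a=11, p=3771, q=188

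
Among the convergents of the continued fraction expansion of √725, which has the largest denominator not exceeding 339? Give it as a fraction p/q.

√725 = [26; 1, 12, 2, 12, 1, 52, …] (period length 6).
Convergents:
  p_0/q_0 = 26/1
  p_1/q_1 = 27/1
  p_2/q_2 = 350/13
  p_3/q_3 = 727/27
  p_4/q_4 = 9074/337
  p_5/q_5 = 9801/364
q_4 = 337 ≤ 339 < 364 = q_5, so the answer is 9074/337.

9074/337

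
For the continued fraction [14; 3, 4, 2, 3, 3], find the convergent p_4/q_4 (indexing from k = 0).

1431/100

Using pₖ = aₖpₖ₋₁ + pₖ₋₂, qₖ = aₖqₖ₋₁ + qₖ₋₂ (with p₋₁=1, p₋₂=0, q₋₁=0, q₋₂=1):
  k=0: a=14, p=14, q=1
  k=1: a=3, p=43, q=3
  k=2: a=4, p=186, q=13
  k=3: a=2, p=415, q=29
  k=4: a=3, p=1431, q=100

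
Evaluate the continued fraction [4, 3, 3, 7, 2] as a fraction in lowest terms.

671/156

Using pₖ = aₖpₖ₋₁ + pₖ₋₂ and qₖ = aₖqₖ₋₁ + qₖ₋₂:
  k=0: a=4, p=4, q=1
  k=1: a=3, p=13, q=3
  k=2: a=3, p=43, q=10
  k=3: a=7, p=314, q=73
  k=4: a=2, p=671, q=156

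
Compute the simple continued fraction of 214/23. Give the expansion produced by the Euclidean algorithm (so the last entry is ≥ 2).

[9; 3, 3, 2]

214 = 9·23 + 7
23 = 3·7 + 2
7 = 3·2 + 1
2 = 2·1 + 0  (stop)
So 214/23 = [9; 3, 3, 2].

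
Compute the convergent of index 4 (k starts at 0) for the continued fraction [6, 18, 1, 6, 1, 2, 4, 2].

Using pₖ = aₖpₖ₋₁ + pₖ₋₂, qₖ = aₖqₖ₋₁ + qₖ₋₂ (with p₋₁=1, p₋₂=0, q₋₁=0, q₋₂=1):
  k=0: a=6, p=6, q=1
  k=1: a=18, p=109, q=18
  k=2: a=1, p=115, q=19
  k=3: a=6, p=799, q=132
  k=4: a=1, p=914, q=151

914/151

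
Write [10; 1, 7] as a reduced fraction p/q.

87/8

Fold from the inside: start with 7/1.
  1 + 1/7 = 8/7
  10 + 7/8 = 87/8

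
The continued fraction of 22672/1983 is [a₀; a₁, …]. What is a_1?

2

22672 = 11·1983 + 859   →  a_0 = 11
1983 = 2·859 + 265   →  a_1 = 2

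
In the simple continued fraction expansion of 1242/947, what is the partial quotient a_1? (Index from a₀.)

3

1242 = 1·947 + 295   →  a_0 = 1
947 = 3·295 + 62   →  a_1 = 3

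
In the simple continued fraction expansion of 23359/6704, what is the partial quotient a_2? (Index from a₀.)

23359 = 3·6704 + 3247   →  a_0 = 3
6704 = 2·3247 + 210   →  a_1 = 2
3247 = 15·210 + 97   →  a_2 = 15

15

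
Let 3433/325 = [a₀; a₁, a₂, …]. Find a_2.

3433 = 10·325 + 183   →  a_0 = 10
325 = 1·183 + 142   →  a_1 = 1
183 = 1·142 + 41   →  a_2 = 1

1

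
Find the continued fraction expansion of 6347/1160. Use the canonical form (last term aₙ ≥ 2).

6347 = 5*1160 + 547
1160 = 2*547 + 66
547 = 8*66 + 19
66 = 3*19 + 9
19 = 2*9 + 1
9 = 9*1 + 0  (stop)
So 6347/1160 = [5; 2, 8, 3, 2, 9].

[5; 2, 8, 3, 2, 9]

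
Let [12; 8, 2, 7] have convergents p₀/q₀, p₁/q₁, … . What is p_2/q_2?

Using pₖ = aₖpₖ₋₁ + pₖ₋₂, qₖ = aₖqₖ₋₁ + qₖ₋₂ (with p₋₁=1, p₋₂=0, q₋₁=0, q₋₂=1):
  k=0: a=12, p=12, q=1
  k=1: a=8, p=97, q=8
  k=2: a=2, p=206, q=17

206/17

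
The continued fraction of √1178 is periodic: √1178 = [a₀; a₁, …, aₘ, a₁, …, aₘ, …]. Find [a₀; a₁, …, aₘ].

[34; 3, 9, 2, 9, 3, 68]

a₀ = ⌊√1178⌋ = 34.
With m₀=0, d₀=1 and mₖ₊₁ = dₖaₖ − mₖ, dₖ₊₁ = (n − mₖ₊₁²)/dₖ, aₖ₊₁ = ⌊(a₀+mₖ₊₁)/dₖ₊₁⌋:
  k=1: m=34, d=22, a=3
  k=2: m=32, d=7, a=9
  k=3: m=31, d=31, a=2
  k=4: m=31, d=7, a=9
  k=5: m=32, d=22, a=3
  k=6: m=34, d=1, a=68
d=1 and a=2a₀=68 at k=6, so the next step gives (m, d) = (34, 22) again — its k=1 value — and the period has length 6.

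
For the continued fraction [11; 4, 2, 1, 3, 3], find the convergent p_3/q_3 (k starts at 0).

Using pₖ = aₖpₖ₋₁ + pₖ₋₂, qₖ = aₖqₖ₋₁ + qₖ₋₂ (with p₋₁=1, p₋₂=0, q₋₁=0, q₋₂=1):
  k=0: a=11, p=11, q=1
  k=1: a=4, p=45, q=4
  k=2: a=2, p=101, q=9
  k=3: a=1, p=146, q=13

146/13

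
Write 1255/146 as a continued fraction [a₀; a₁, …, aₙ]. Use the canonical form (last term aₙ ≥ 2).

1255 = 8*146 + 87
146 = 1*87 + 59
87 = 1*59 + 28
59 = 2*28 + 3
28 = 9*3 + 1
3 = 3*1 + 0  (stop)
So 1255/146 = [8; 1, 1, 2, 9, 3].

[8; 1, 1, 2, 9, 3]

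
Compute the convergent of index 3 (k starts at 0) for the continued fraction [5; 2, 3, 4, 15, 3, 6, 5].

Using pₖ = aₖpₖ₋₁ + pₖ₋₂, qₖ = aₖqₖ₋₁ + qₖ₋₂ (with p₋₁=1, p₋₂=0, q₋₁=0, q₋₂=1):
  k=0: a=5, p=5, q=1
  k=1: a=2, p=11, q=2
  k=2: a=3, p=38, q=7
  k=3: a=4, p=163, q=30

163/30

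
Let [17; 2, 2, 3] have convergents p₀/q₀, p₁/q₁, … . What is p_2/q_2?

87/5

Using pₖ = aₖpₖ₋₁ + pₖ₋₂, qₖ = aₖqₖ₋₁ + qₖ₋₂ (with p₋₁=1, p₋₂=0, q₋₁=0, q₋₂=1):
  k=0: a=17, p=17, q=1
  k=1: a=2, p=35, q=2
  k=2: a=2, p=87, q=5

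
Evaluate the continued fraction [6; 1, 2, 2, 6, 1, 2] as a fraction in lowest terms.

1000/149

Using pₖ = aₖpₖ₋₁ + pₖ₋₂ and qₖ = aₖqₖ₋₁ + qₖ₋₂:
  k=0: a=6, p=6, q=1
  k=1: a=1, p=7, q=1
  k=2: a=2, p=20, q=3
  k=3: a=2, p=47, q=7
  k=4: a=6, p=302, q=45
  k=5: a=1, p=349, q=52
  k=6: a=2, p=1000, q=149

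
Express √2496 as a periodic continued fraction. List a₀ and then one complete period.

[49; 1, 23, 1, 98]

a₀ = ⌊√2496⌋ = 49.
With m₀=0, d₀=1 and mₖ₊₁ = dₖaₖ − mₖ, dₖ₊₁ = (n − mₖ₊₁²)/dₖ, aₖ₊₁ = ⌊(a₀+mₖ₊₁)/dₖ₊₁⌋:
  k=1: m=49, d=95, a=1
  k=2: m=46, d=4, a=23
  k=3: m=46, d=95, a=1
  k=4: m=49, d=1, a=98
d=1 and a=2a₀=98 at k=4, so the next step gives (m, d) = (49, 95) again — its k=1 value — and the period has length 4.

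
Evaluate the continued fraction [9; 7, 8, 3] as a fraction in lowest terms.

1627/178

Fold from the inside: start with 3/1.
  8 + 1/3 = 25/3
  7 + 3/25 = 178/25
  9 + 25/178 = 1627/178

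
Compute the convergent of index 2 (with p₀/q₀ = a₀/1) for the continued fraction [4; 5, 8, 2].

Using pₖ = aₖpₖ₋₁ + pₖ₋₂, qₖ = aₖqₖ₋₁ + qₖ₋₂ (with p₋₁=1, p₋₂=0, q₋₁=0, q₋₂=1):
  k=0: a=4, p=4, q=1
  k=1: a=5, p=21, q=5
  k=2: a=8, p=172, q=41

172/41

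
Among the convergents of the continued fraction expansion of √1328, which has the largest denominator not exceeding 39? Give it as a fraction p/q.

√1328 = [36; 2, 3, 1, 3, 1, 3, 2, 72, …] (period length 8).
Convergents:
  p_0/q_0 = 36/1
  p_1/q_1 = 73/2
  p_2/q_2 = 255/7
  p_3/q_3 = 328/9
  p_4/q_4 = 1239/34
  p_5/q_5 = 1567/43
q_4 = 34 ≤ 39 < 43 = q_5, so the answer is 1239/34.

1239/34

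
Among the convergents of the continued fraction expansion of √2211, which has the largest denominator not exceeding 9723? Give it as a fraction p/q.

√2211 = [47; 47, 94, …] (period length 2).
Convergents:
  p_0/q_0 = 47/1
  p_1/q_1 = 2210/47
  p_2/q_2 = 207787/4419
  p_3/q_3 = 9768199/207740
q_2 = 4419 ≤ 9723 < 207740 = q_3, so the answer is 207787/4419.

207787/4419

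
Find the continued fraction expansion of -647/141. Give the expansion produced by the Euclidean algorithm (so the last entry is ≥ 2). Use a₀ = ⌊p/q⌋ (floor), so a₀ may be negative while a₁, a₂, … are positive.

-647 = -5·141 + 58
141 = 2·58 + 25
58 = 2·25 + 8
25 = 3·8 + 1
8 = 8·1 + 0  (stop)
So -647/141 = [-5; 2, 2, 3, 8].

[-5; 2, 2, 3, 8]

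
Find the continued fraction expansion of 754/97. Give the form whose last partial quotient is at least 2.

754 = 7·97 + 75
97 = 1·75 + 22
75 = 3·22 + 9
22 = 2·9 + 4
9 = 2·4 + 1
4 = 4·1 + 0  (stop)
So 754/97 = [7; 1, 3, 2, 2, 4].

[7; 1, 3, 2, 2, 4]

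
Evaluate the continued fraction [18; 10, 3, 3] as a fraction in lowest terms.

1864/103

Fold from the inside: start with 3/1.
  3 + 1/3 = 10/3
  10 + 3/10 = 103/10
  18 + 10/103 = 1864/103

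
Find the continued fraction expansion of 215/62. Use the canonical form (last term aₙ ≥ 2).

[3; 2, 7, 4]

215 = 3·62 + 29
62 = 2·29 + 4
29 = 7·4 + 1
4 = 4·1 + 0  (stop)
So 215/62 = [3; 2, 7, 4].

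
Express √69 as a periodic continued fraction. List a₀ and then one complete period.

[8; 3, 3, 1, 4, 1, 3, 3, 16]

a₀ = ⌊√69⌋ = 8.
With m₀=0, d₀=1 and mₖ₊₁ = dₖaₖ − mₖ, dₖ₊₁ = (n − mₖ₊₁²)/dₖ, aₖ₊₁ = ⌊(a₀+mₖ₊₁)/dₖ₊₁⌋:
  k=1: m=8, d=5, a=3
  k=2: m=7, d=4, a=3
  k=3: m=5, d=11, a=1
  k=4: m=6, d=3, a=4
  k=5: m=6, d=11, a=1
  k=6: m=5, d=4, a=3
  k=7: m=7, d=5, a=3
  k=8: m=8, d=1, a=16
d=1 and a=2a₀=16 at k=8, so the next step gives (m, d) = (8, 5) again — its k=1 value — and the period has length 8.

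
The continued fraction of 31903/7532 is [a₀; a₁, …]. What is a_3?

31903 = 4·7532 + 1775   →  a_0 = 4
7532 = 4·1775 + 432   →  a_1 = 4
1775 = 4·432 + 47   →  a_2 = 4
432 = 9·47 + 9   →  a_3 = 9

9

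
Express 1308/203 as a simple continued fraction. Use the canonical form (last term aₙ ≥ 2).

[6; 2, 3, 1, 10, 2]

1308 = 6×203 + 90
203 = 2×90 + 23
90 = 3×23 + 21
23 = 1×21 + 2
21 = 10×2 + 1
2 = 2×1 + 0  (stop)
So 1308/203 = [6; 2, 3, 1, 10, 2].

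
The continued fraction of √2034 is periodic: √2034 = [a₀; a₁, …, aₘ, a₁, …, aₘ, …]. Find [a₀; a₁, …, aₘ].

[45; 10, 90]

a₀ = ⌊√2034⌋ = 45.
With m₀=0, d₀=1 and mₖ₊₁ = dₖaₖ − mₖ, dₖ₊₁ = (n − mₖ₊₁²)/dₖ, aₖ₊₁ = ⌊(a₀+mₖ₊₁)/dₖ₊₁⌋:
  k=1: m=45, d=9, a=10
  k=2: m=45, d=1, a=90
d=1 and a=2a₀=90 at k=2, so the next step gives (m, d) = (45, 9) again — its k=1 value — and the period has length 2.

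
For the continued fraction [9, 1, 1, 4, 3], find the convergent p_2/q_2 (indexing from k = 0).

19/2

Using pₖ = aₖpₖ₋₁ + pₖ₋₂, qₖ = aₖqₖ₋₁ + qₖ₋₂ (with p₋₁=1, p₋₂=0, q₋₁=0, q₋₂=1):
  k=0: a=9, p=9, q=1
  k=1: a=1, p=10, q=1
  k=2: a=1, p=19, q=2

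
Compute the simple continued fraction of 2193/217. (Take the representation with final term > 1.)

[10; 9, 2, 3, 3]

2193 = 10×217 + 23
217 = 9×23 + 10
23 = 2×10 + 3
10 = 3×3 + 1
3 = 3×1 + 0  (stop)
So 2193/217 = [10; 9, 2, 3, 3].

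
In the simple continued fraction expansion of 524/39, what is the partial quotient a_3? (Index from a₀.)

524 = 13·39 + 17   →  a_0 = 13
39 = 2·17 + 5   →  a_1 = 2
17 = 3·5 + 2   →  a_2 = 3
5 = 2·2 + 1   →  a_3 = 2

2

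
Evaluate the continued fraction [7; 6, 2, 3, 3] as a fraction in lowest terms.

Using pₖ = aₖpₖ₋₁ + pₖ₋₂ and qₖ = aₖqₖ₋₁ + qₖ₋₂:
  k=0: a=7, p=7, q=1
  k=1: a=6, p=43, q=6
  k=2: a=2, p=93, q=13
  k=3: a=3, p=322, q=45
  k=4: a=3, p=1059, q=148

1059/148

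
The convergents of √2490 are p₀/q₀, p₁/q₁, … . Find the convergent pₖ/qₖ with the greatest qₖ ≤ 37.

√2490 = [49; 1, 8, 1, 98, …] (period length 4).
Convergents:
  p_0/q_0 = 49/1
  p_1/q_1 = 50/1
  p_2/q_2 = 449/9
  p_3/q_3 = 499/10
  p_4/q_4 = 49351/989
q_3 = 10 ≤ 37 < 989 = q_4, so the answer is 499/10.

499/10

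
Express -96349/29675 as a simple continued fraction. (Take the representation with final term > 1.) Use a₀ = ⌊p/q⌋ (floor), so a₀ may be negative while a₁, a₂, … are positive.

-96349 = -4*29675 + 22351
29675 = 1*22351 + 7324
22351 = 3*7324 + 379
7324 = 19*379 + 123
379 = 3*123 + 10
123 = 12*10 + 3
10 = 3*3 + 1
3 = 3*1 + 0  (stop)
So -96349/29675 = [-4; 1, 3, 19, 3, 12, 3, 3].

[-4; 1, 3, 19, 3, 12, 3, 3]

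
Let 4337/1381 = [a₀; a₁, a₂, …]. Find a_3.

2

4337 = 3·1381 + 194   →  a_0 = 3
1381 = 7·194 + 23   →  a_1 = 7
194 = 8·23 + 10   →  a_2 = 8
23 = 2·10 + 3   →  a_3 = 2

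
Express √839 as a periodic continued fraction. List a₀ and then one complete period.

a₀ = ⌊√839⌋ = 28.
With m₀=0, d₀=1 and mₖ₊₁ = dₖaₖ − mₖ, dₖ₊₁ = (n − mₖ₊₁²)/dₖ, aₖ₊₁ = ⌊(a₀+mₖ₊₁)/dₖ₊₁⌋:
  k=1: m=28, d=55, a=1
  k=2: m=27, d=2, a=27
  k=3: m=27, d=55, a=1
  k=4: m=28, d=1, a=56
d=1 and a=2a₀=56 at k=4, so the next step gives (m, d) = (28, 55) again — its k=1 value — and the period has length 4.

[28; 1, 27, 1, 56]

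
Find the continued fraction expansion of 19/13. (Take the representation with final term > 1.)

19 = 1*13 + 6
13 = 2*6 + 1
6 = 6*1 + 0  (stop)
So 19/13 = [1; 2, 6].

[1; 2, 6]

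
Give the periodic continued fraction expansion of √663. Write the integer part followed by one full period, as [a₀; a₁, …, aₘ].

a₀ = ⌊√663⌋ = 25.
With m₀=0, d₀=1 and mₖ₊₁ = dₖaₖ − mₖ, dₖ₊₁ = (n − mₖ₊₁²)/dₖ, aₖ₊₁ = ⌊(a₀+mₖ₊₁)/dₖ₊₁⌋:
  k=1: m=25, d=38, a=1
  k=2: m=13, d=13, a=2
  k=3: m=13, d=38, a=1
  k=4: m=25, d=1, a=50
d=1 and a=2a₀=50 at k=4, so the next step gives (m, d) = (25, 38) again — its k=1 value — and the period has length 4.

[25; 1, 2, 1, 50]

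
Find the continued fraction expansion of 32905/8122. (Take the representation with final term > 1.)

[4; 19, 2, 10, 2, 9]

32905 = 4·8122 + 417
8122 = 19·417 + 199
417 = 2·199 + 19
199 = 10·19 + 9
19 = 2·9 + 1
9 = 9·1 + 0  (stop)
So 32905/8122 = [4; 19, 2, 10, 2, 9].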